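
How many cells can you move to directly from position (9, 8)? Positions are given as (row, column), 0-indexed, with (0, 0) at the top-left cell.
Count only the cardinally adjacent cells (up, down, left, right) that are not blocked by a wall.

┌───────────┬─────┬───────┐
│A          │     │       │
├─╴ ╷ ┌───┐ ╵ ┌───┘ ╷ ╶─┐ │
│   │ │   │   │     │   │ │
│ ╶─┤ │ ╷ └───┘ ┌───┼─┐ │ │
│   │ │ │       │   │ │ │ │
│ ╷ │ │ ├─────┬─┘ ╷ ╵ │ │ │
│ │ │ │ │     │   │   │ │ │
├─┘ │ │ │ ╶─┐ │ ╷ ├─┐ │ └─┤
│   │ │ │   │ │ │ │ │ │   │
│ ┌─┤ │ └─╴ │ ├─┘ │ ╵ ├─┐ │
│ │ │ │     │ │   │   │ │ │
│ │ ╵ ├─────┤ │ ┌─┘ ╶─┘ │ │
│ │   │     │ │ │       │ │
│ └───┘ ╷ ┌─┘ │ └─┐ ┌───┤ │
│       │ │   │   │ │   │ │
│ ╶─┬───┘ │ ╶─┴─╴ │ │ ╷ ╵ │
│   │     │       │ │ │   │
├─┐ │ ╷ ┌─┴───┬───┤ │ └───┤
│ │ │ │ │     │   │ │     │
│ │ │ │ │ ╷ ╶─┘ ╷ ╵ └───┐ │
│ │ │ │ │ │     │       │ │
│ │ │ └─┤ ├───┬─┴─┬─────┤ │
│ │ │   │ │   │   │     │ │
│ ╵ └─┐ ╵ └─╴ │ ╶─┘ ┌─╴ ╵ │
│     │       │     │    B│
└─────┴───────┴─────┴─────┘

Checking passable neighbors of (9, 8):
Neighbors: (10, 8), (9, 7)
Count: 2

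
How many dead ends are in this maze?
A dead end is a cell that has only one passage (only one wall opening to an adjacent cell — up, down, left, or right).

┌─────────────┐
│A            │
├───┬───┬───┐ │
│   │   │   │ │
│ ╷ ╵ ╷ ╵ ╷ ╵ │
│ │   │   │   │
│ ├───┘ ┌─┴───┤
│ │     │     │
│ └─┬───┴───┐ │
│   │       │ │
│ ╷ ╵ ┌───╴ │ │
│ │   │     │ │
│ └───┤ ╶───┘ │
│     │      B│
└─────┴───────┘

Checking each cell for number of passages:

Dead ends found at positions:
  (0, 0)
  (3, 1)
  (3, 4)
  (6, 2)
Total dead ends: 4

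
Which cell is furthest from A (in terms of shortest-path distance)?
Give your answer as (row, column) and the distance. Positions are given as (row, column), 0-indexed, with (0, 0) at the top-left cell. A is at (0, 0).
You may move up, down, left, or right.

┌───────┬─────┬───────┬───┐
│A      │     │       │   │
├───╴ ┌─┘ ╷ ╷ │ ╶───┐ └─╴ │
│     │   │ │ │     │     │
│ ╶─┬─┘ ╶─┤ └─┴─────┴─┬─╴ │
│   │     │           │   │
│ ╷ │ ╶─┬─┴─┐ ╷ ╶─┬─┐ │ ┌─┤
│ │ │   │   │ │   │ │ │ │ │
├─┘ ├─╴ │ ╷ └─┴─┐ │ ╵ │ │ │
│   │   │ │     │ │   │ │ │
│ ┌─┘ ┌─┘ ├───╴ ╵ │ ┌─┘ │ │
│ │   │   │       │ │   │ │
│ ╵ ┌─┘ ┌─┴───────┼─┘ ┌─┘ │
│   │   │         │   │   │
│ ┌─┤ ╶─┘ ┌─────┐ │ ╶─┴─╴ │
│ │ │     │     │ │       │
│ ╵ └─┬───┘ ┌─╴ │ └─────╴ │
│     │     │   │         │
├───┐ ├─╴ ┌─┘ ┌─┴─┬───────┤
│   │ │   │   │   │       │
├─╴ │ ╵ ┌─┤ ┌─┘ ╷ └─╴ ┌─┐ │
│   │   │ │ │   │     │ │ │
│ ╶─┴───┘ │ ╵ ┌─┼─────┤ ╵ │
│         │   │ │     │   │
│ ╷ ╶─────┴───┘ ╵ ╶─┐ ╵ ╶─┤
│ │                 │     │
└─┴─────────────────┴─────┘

Computing BFS distances from A to all cells:
Furthest cell: (1, 9)
Distance: 80 steps

Path from A to the furthest cell:

┌───────┬─────┬───────┬───┐
│A → ↓  │↱ ↓  │↓ ← ← ↰│   │
├───╴ ┌─┘ ╷ ╷ │ ╶───┐ └─╴ │
│↓ ← ↲│↱ ↑│↓│ │↳ → B│↑ ← ↰│
│ ╶─┬─┘ ╶─┤ └─┴─────┴─┬─╴ │
│↳ ↓│↱ ↑  │↳ → ↓      │↱ ↑│
│ ╷ │ ╶─┬─┴─┐ ╷ ╶─┬─┐ │ ┌─┤
│ │↓│↑ ↰│↓ ↰│ │↳ ↓│ │ │↑│ │
├─┘ ├─╴ │ ╷ └─┴─┐ │ ╵ │ │ │
│↓ ↲│↱ ↑│↓│↑ ← ↰│↓│   │↑│ │
│ ┌─┘ ┌─┘ ├───╴ ╵ │ ┌─┘ │ │
│↓│↱ ↑│↓ ↲│    ↑ ↲│ │↱ ↑│ │
│ ╵ ┌─┘ ┌─┴───────┼─┘ ┌─┘ │
│↳ ↑│↓ ↲│↱ → → → ↓│↱ ↑│   │
│ ┌─┤ ╶─┘ ┌─────┐ │ ╶─┴─╴ │
│ │ │↳ → ↑│     │↓│↑ ← ← ↰│
│ ╵ └─┬───┘ ┌─╴ │ └─────╴ │
│     │     │   │↳ → → → ↑│
├───┐ ├─╴ ┌─┘ ┌─┴─┬───────┤
│   │ │   │   │   │       │
├─╴ │ ╵ ┌─┤ ┌─┘ ╷ └─╴ ┌─┐ │
│   │   │ │ │   │     │ │ │
│ ╶─┴───┘ │ ╵ ┌─┼─────┤ ╵ │
│         │   │ │     │   │
│ ╷ ╶─────┴───┘ ╵ ╶─┐ ╵ ╶─┤
│ │                 │     │
└─┴─────────────────┴─────┘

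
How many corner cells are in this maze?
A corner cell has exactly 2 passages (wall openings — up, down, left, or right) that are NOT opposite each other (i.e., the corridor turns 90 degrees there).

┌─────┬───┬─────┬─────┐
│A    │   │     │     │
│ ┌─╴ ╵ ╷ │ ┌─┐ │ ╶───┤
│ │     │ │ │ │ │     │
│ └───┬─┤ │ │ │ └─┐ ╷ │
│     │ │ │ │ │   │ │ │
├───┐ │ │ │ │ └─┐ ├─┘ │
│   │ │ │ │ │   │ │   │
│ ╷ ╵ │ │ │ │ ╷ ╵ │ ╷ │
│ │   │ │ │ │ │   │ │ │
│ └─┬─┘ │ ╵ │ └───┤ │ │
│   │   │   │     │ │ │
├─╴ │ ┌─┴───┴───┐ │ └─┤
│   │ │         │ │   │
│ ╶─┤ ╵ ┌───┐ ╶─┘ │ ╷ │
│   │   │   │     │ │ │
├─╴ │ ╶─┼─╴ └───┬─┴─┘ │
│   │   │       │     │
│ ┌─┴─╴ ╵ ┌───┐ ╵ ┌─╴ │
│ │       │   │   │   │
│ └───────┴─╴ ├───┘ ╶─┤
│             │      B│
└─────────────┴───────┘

Counting corner cells (2 non-opposite passages):
Total corners: 55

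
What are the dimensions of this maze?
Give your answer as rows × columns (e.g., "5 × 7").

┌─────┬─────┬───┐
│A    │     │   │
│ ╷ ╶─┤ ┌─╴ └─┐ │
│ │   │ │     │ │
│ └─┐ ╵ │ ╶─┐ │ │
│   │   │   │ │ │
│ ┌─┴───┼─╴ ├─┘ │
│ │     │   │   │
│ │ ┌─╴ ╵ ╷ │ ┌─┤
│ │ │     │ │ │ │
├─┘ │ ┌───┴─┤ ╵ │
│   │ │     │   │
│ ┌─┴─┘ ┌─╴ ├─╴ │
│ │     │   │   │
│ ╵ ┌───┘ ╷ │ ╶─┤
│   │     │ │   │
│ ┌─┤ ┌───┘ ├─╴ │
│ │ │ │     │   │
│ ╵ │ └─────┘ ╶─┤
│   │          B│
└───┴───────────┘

Counting the maze dimensions:
Rows (vertical): 10
Columns (horizontal): 8
Dimensions: 10 × 8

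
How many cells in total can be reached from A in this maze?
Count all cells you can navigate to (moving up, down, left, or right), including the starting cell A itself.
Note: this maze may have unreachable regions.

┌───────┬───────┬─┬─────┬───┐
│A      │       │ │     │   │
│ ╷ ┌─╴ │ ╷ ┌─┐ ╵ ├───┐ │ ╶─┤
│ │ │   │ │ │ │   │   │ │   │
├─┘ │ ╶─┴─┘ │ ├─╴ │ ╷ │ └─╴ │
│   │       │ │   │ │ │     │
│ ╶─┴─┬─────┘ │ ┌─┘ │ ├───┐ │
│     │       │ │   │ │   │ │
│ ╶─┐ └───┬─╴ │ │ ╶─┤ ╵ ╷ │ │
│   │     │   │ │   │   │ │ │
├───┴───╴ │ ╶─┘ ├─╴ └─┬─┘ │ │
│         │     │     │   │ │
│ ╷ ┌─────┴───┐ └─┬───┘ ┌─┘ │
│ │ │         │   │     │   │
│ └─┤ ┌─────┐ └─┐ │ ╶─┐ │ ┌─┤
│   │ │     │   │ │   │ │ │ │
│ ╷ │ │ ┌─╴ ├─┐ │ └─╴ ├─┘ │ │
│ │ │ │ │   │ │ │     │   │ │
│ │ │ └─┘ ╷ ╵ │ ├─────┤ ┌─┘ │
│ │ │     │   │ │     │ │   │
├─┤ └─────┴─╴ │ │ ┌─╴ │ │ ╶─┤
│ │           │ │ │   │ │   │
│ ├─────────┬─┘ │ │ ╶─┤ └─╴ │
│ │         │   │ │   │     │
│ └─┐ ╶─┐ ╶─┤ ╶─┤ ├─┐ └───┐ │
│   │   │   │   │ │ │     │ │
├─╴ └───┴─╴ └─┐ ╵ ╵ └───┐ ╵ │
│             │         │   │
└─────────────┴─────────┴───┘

Using BFS/flood-fill to find all reachable cells from A:
Maze size: 14 × 14 = 196 total cells
20 cell(s) are walled off and cannot be reached from A.
Reachable cells: 176

Reachable region (· marks reachable cells):

┌───────┬───────┬─┬─────┬───┐
│A · · ·│· · · ·│·│· · ·│· ·│
│ ╷ ┌─╴ │ ╷ ┌─┐ ╵ ├───┐ │ ╶─┤
│·│·│· ·│·│·│·│· ·│· ·│·│· ·│
├─┘ │ ╶─┴─┘ │ ├─╴ │ ╷ │ └─╴ │
│· ·│· · · ·│·│· ·│·│·│· · ·│
│ ╶─┴─┬─────┘ │ ┌─┘ │ ├───┐ │
│· · ·│· · · ·│·│· ·│·│· ·│·│
│ ╶─┐ └───┬─╴ │ │ ╶─┤ ╵ ╷ │ │
│· ·│· · ·│· ·│·│· ·│· ·│·│·│
├───┴───╴ │ ╶─┘ ├─╴ └─┬─┘ │ │
│· · · · ·│· · ·│· · ·│· ·│·│
│ ╷ ┌─────┴───┐ └─┬───┘ ┌─┘ │
│·│·│· · · · ·│· ·│· · ·│· ·│
│ └─┤ ┌─────┐ └─┐ │ ╶─┐ │ ┌─┤
│· ·│·│· · ·│· ·│·│· ·│·│·│·│
│ ╷ │ │ ┌─╴ ├─┐ │ └─╴ ├─┘ │ │
│·│·│·│·│· ·│·│·│· · ·│· ·│·│
│ │ │ └─┘ ╷ ╵ │ ├─────┤ ┌─┘ │
│·│·│· · ·│· ·│·│· · ·│·│· ·│
├─┤ └─────┴─╴ │ │ ┌─╴ │ │ ╶─┤
│ │· · · · · ·│·│·│· ·│·│· ·│
│ ├─────────┬─┘ │ │ ╶─┤ └─╴ │
│ │         │· ·│·│· ·│· · ·│
│ └─┐ ╶─┐ ╶─┤ ╶─┤ ├─┐ └───┐ │
│   │   │   │· ·│·│·│· · ·│·│
├─╴ └───┴─╴ └─┐ ╵ ╵ └───┐ ╵ │
│             │· · · · ·│· ·│
└─────────────┴─────────┴───┘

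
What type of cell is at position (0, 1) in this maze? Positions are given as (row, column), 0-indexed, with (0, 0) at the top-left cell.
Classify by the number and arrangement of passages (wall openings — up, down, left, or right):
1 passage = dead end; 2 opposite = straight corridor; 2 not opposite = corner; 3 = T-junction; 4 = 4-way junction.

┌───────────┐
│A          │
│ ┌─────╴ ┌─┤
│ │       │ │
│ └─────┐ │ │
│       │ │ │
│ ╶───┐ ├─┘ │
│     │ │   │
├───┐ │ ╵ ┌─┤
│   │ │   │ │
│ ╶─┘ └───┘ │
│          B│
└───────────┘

Checking cell at (0, 1):
Number of passages: 2
Cell type: straight corridor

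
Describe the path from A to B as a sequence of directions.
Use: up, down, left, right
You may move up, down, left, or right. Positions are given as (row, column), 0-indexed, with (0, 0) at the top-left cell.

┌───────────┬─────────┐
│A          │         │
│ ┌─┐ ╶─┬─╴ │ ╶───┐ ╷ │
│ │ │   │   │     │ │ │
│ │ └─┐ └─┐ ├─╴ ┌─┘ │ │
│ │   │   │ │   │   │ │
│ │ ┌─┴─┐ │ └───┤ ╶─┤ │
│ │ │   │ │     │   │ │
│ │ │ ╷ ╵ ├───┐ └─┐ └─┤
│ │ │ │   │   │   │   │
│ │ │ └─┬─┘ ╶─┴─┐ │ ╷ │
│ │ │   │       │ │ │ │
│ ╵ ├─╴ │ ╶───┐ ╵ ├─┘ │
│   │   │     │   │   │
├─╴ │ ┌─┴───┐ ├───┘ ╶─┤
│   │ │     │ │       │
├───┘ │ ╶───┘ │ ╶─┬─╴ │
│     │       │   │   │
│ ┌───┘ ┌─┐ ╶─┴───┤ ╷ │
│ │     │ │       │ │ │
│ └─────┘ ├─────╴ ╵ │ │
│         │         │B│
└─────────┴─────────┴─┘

Finding the path and converting it to directions:
Path through cells: (0,0) → (0,1) → (0,2) → (0,3) → (0,4) → (0,5) → (1,5) → (2,5) → (3,5) → (3,6) → (3,7) → (4,7) → (4,8) → (5,8) → (6,8) → (6,7) → (5,7) → (5,6) → (5,5) → (5,4) → (6,4) → (6,5) → (6,6) → (7,6) → (8,6) → (8,5) → (9,5) → (9,6) → (9,7) → (9,8) → (10,8) → (10,9) → (9,9) → (8,9) → (8,10) → (9,10) → (10,10)
Directions: right, right, right, right, right, down, down, down, right, right, down, right, down, down, left, up, left, left, left, down, right, right, down, down, left, down, right, right, right, down, right, up, up, right, down, down

Solution:

┌───────────┬─────────┐
│A → → → → ↓│         │
│ ┌─┐ ╶─┬─╴ │ ╶───┐ ╷ │
│ │ │   │  ↓│     │ │ │
│ │ └─┐ └─┐ ├─╴ ┌─┘ │ │
│ │   │   │↓│   │   │ │
│ │ ┌─┴─┐ │ └───┤ ╶─┤ │
│ │ │   │ │↳ → ↓│   │ │
│ │ │ ╷ ╵ ├───┐ └─┐ └─┤
│ │ │ │   │   │↳ ↓│   │
│ │ │ └─┬─┘ ╶─┴─┐ │ ╷ │
│ │ │   │↓ ← ← ↰│↓│ │ │
│ ╵ ├─╴ │ ╶───┐ ╵ ├─┘ │
│   │   │↳ → ↓│↑ ↲│   │
├─╴ │ ┌─┴───┐ ├───┘ ╶─┤
│   │ │     │↓│       │
├───┘ │ ╶───┘ │ ╶─┬─╴ │
│     │    ↓ ↲│   │↱ ↓│
│ ┌───┘ ┌─┐ ╶─┴───┤ ╷ │
│ │     │ │↳ → → ↓│↑│↓│
│ └─────┘ ├─────╴ ╵ │ │
│         │      ↳ ↑│B│
└─────────┴─────────┴─┘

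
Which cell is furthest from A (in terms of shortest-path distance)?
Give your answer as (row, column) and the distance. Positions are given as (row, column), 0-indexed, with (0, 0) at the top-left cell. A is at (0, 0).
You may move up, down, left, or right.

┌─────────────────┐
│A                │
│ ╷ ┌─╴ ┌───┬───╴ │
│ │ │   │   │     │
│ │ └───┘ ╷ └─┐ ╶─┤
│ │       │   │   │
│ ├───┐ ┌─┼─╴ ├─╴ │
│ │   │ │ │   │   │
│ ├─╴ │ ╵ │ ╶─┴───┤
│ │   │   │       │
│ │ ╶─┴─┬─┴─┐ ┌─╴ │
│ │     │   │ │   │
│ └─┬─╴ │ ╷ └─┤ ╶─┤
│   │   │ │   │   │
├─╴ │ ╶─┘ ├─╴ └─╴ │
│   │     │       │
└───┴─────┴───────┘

Computing BFS distances from A to all cells:
Furthest cell: (3, 1)
Distance: 40 steps

Path from A to the furthest cell:

┌─────────────────┐
│A ↓              │
│ ╷ ┌─╴ ┌───┬───╴ │
│ │↓│   │↱ ↓│     │
│ │ └───┘ ╷ └─┐ ╶─┤
│ │↳ → → ↑│↳ ↓│   │
│ ├───┐ ┌─┼─╴ ├─╴ │
│ │B ↰│ │ │↓ ↲│   │
│ ├─╴ │ ╵ │ ╶─┴───┤
│ │↱ ↑│   │↳ → → ↓│
│ │ ╶─┴─┬─┴─┐ ┌─╴ │
│ │↑ ← ↰│↓ ↰│ │↓ ↲│
│ └─┬─╴ │ ╷ └─┤ ╶─┤
│   │↱ ↑│↓│↑ ↰│↳ ↓│
├─╴ │ ╶─┘ ├─╴ └─╴ │
│   │↑ ← ↲│  ↑ ← ↲│
└───┴─────┴───────┘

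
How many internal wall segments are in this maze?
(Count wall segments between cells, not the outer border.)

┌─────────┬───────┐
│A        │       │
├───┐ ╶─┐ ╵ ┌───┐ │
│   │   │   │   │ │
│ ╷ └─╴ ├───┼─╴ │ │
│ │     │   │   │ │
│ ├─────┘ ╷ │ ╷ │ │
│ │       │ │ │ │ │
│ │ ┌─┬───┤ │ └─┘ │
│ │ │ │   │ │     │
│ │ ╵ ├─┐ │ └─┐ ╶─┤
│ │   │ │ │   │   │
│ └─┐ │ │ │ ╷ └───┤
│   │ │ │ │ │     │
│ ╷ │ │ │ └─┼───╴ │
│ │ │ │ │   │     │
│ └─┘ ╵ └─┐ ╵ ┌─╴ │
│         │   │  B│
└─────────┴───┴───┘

Counting internal wall segments:
Total internal walls: 64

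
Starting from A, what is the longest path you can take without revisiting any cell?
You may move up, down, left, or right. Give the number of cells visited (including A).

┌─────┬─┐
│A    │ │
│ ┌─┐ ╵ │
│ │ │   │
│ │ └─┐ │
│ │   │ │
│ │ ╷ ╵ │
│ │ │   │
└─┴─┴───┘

Finding longest simple path using DFS:
Start: (0, 0)
Longest path visits 11 cells
Path: A → right → right → down → right → down → down → left → up → left → up

Solution:

┌─────┬─┐
│A → ↓│ │
│ ┌─┐ ╵ │
│ │B│↳ ↓│
│ │ └─┐ │
│ │↑ ↰│↓│
│ │ ╷ ╵ │
│ │ │↑ ↲│
└─┴─┴───┘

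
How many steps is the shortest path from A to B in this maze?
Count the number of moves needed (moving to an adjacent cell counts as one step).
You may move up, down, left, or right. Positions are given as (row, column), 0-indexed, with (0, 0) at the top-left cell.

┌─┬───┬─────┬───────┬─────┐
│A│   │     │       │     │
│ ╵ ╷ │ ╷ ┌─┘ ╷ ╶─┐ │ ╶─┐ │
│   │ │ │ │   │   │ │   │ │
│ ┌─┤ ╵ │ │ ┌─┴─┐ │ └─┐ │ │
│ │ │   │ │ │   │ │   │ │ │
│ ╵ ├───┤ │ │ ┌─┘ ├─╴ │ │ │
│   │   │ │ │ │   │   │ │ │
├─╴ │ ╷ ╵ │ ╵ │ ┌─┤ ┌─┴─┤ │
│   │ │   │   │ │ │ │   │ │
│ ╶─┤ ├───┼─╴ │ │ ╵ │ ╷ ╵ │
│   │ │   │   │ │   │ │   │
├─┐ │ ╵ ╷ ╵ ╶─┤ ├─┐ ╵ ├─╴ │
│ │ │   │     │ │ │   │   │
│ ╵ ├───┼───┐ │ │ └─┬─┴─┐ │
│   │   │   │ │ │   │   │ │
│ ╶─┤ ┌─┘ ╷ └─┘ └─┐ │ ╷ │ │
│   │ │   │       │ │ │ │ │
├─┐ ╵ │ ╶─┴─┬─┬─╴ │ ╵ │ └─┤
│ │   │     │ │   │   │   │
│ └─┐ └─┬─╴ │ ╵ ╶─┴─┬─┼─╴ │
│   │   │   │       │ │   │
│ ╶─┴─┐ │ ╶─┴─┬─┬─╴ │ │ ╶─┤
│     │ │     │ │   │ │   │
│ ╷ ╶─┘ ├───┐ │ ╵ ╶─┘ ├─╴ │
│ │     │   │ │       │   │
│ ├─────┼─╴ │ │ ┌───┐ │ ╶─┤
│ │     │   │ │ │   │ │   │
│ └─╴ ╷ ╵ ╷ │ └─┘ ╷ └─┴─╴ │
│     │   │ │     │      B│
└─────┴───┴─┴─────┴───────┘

Using BFS to find shortest path:
Start: (0, 0), End: (14, 12)
Path found:
(0,0) → (1,0) → (1,1) → (0,1) → (0,2) → (1,2) → (2,2) → (2,3) → (1,3) → (0,3) → (0,4) → (1,4) → (2,4) → (3,4) → (4,4) → (4,3) → (3,3) → (3,2) → (4,2) → (5,2) → (6,2) → (6,3) → (5,3) → (5,4) → (6,4) → (6,5) → (5,5) → (5,6) → (4,6) → (4,5) → (3,5) → (2,5) → (1,5) → (1,6) → (0,6) → (0,7) → (1,7) → (1,8) → (2,8) → (3,8) → (3,7) → (4,7) → (5,7) → (6,7) → (7,7) → (8,7) → (8,6) → (8,5) → (7,5) → (7,4) → (8,4) → (8,3) → (9,3) → (9,4) → (9,5) → (10,5) → (10,4) → (11,4) → (11,5) → (11,6) → (12,6) → (13,6) → (14,6) → (14,7) → (14,8) → (13,8) → (13,9) → (14,9) → (14,10) → (14,11) → (14,12)
Number of steps: 70

Solution:

┌─┬───┬─────┬───────┬─────┐
│A│↱ ↓│↱ ↓  │↱ ↓    │     │
│ ╵ ╷ │ ╷ ┌─┘ ╷ ╶─┐ │ ╶─┐ │
│↳ ↑│↓│↑│↓│↱ ↑│↳ ↓│ │   │ │
│ ┌─┤ ╵ │ │ ┌─┴─┐ │ └─┐ │ │
│ │ │↳ ↑│↓│↑│   │↓│   │ │ │
│ ╵ ├───┤ │ │ ┌─┘ ├─╴ │ │ │
│   │↓ ↰│↓│↑│ │↓ ↲│   │ │ │
├─╴ │ ╷ ╵ │ ╵ │ ┌─┤ ┌─┴─┤ │
│   │↓│↑ ↲│↑ ↰│↓│ │ │   │ │
│ ╶─┤ ├───┼─╴ │ │ ╵ │ ╷ ╵ │
│   │↓│↱ ↓│↱ ↑│↓│   │ │   │
├─┐ │ ╵ ╷ ╵ ╶─┤ ├─┐ ╵ ├─╴ │
│ │ │↳ ↑│↳ ↑  │↓│ │   │   │
│ ╵ ├───┼───┐ │ │ └─┬─┴─┐ │
│   │   │↓ ↰│ │↓│   │   │ │
│ ╶─┤ ┌─┘ ╷ └─┘ └─┐ │ ╷ │ │
│   │ │↓ ↲│↑ ← ↲  │ │ │ │ │
├─┐ ╵ │ ╶─┴─┬─┬─╴ │ ╵ │ └─┤
│ │   │↳ → ↓│ │   │   │   │
│ └─┐ └─┬─╴ │ ╵ ╶─┴─┬─┼─╴ │
│   │   │↓ ↲│       │ │   │
│ ╶─┴─┐ │ ╶─┴─┬─┬─╴ │ │ ╶─┤
│     │ │↳ → ↓│ │   │ │   │
│ ╷ ╶─┘ ├───┐ │ ╵ ╶─┘ ├─╴ │
│ │     │   │↓│       │   │
│ ├─────┼─╴ │ │ ┌───┐ │ ╶─┤
│ │     │   │↓│ │↱ ↓│ │   │
│ └─╴ ╷ ╵ ╷ │ └─┘ ╷ └─┴─╴ │
│     │   │ │↳ → ↑│↳ → → B│
└─────┴───┴─┴─────┴───────┘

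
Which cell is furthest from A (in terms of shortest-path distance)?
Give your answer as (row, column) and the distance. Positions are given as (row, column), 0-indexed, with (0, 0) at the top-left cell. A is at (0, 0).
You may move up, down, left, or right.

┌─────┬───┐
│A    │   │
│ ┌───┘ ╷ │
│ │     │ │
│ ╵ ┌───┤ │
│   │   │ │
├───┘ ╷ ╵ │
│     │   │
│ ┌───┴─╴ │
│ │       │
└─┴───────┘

Computing BFS distances from A to all cells:
Furthest cell: (4, 0)
Distance: 18 steps

Path from A to the furthest cell:

┌─────┬───┐
│A    │↱ ↓│
│ ┌───┘ ╷ │
│↓│↱ → ↑│↓│
│ ╵ ┌───┤ │
│↳ ↑│↓ ↰│↓│
├───┘ ╷ ╵ │
│↓ ← ↲│↑ ↲│
│ ┌───┴─╴ │
│B│       │
└─┴───────┘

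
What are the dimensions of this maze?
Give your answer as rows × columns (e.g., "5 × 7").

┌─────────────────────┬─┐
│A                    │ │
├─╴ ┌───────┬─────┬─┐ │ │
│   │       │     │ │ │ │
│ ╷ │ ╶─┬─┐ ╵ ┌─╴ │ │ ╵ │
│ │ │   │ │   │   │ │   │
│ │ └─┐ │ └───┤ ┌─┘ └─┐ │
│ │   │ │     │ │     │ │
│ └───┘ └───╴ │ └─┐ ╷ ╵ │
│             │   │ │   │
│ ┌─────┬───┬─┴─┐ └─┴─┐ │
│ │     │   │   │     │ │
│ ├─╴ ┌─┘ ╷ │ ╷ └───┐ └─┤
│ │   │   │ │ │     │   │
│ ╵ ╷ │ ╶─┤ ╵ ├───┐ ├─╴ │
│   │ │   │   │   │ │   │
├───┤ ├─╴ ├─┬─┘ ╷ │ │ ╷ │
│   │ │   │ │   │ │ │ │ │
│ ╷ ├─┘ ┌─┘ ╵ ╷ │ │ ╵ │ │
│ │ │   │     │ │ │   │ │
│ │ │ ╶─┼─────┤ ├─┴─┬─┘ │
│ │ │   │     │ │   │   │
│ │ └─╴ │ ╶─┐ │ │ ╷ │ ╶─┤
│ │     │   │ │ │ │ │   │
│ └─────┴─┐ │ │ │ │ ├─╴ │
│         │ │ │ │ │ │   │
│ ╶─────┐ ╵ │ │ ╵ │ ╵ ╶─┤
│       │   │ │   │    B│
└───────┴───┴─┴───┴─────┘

Counting the maze dimensions:
Rows (vertical): 14
Columns (horizontal): 12
Dimensions: 14 × 12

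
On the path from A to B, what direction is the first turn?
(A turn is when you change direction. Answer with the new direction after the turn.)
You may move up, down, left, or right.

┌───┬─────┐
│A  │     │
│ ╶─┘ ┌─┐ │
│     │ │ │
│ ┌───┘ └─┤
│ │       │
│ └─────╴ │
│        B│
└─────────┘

Directions: down, down, down, right, right, right, right
First turn direction: right

Solution:

┌───┬─────┐
│A  │     │
│ ╶─┘ ┌─┐ │
│↓    │ │ │
│ ┌───┘ └─┤
│↓│       │
│ └─────╴ │
│↳ → → → B│
└─────────┘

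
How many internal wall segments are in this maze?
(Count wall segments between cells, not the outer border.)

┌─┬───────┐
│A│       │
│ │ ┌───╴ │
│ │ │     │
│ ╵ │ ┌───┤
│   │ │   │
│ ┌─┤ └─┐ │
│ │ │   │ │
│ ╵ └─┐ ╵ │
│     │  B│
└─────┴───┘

Counting internal wall segments:
Total internal walls: 16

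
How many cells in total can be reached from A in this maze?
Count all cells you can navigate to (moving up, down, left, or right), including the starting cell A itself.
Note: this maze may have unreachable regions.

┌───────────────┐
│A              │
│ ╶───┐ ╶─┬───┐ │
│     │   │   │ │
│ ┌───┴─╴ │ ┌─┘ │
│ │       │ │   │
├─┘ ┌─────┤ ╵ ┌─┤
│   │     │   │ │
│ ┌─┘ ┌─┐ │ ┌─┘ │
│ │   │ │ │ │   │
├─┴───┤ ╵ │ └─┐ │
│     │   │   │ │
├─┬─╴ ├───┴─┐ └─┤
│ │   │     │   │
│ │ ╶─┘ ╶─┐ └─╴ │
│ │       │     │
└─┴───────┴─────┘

Using BFS/flood-fill to find all reachable cells from A:
Maze size: 8 × 8 = 64 total cells
15 cell(s) are walled off and cannot be reached from A.
Reachable cells: 49

Reachable region (· marks reachable cells):

┌───────────────┐
│A · · · · · · ·│
│ ╶───┐ ╶─┬───┐ │
│· · ·│· ·│· ·│·│
│ ┌───┴─╴ │ ┌─┘ │
│·│· · · ·│·│· ·│
├─┘ ┌─────┤ ╵ ┌─┤
│· ·│     │· ·│ │
│ ┌─┘ ┌─┐ │ ┌─┘ │
│·│   │ │ │·│   │
├─┴───┤ ╵ │ └─┐ │
│· · ·│   │· ·│ │
├─┬─╴ ├───┴─┐ └─┤
│ │· ·│· · ·│· ·│
│ │ ╶─┘ ╶─┐ └─╴ │
│ │· · · ·│· · ·│
└─┴───────┴─────┘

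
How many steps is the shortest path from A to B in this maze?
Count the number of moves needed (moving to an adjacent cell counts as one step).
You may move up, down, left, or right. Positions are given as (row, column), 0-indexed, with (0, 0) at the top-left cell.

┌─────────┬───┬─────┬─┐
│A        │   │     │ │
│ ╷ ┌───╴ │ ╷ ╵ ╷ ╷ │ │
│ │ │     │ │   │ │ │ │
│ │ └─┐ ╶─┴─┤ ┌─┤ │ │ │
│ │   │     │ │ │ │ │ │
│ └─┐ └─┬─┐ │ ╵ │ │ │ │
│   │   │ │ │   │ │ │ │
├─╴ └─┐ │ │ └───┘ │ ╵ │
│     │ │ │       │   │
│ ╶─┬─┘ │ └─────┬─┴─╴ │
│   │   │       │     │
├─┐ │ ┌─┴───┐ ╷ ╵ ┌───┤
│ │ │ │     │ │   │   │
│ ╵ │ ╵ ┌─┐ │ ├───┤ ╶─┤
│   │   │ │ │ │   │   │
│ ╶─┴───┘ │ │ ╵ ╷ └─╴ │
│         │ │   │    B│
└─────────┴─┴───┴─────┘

Using BFS to find shortest path:
Start: (0, 0), End: (8, 10)
Path found:
(0,0) → (0,1) → (0,2) → (0,3) → (0,4) → (1,4) → (1,3) → (2,3) → (2,4) → (2,5) → (3,5) → (4,5) → (4,6) → (4,7) → (4,8) → (3,8) → (2,8) → (1,8) → (0,8) → (0,9) → (1,9) → (2,9) → (3,9) → (4,9) → (4,10) → (5,10) → (5,9) → (5,8) → (6,8) → (6,7) → (5,7) → (5,6) → (6,6) → (7,6) → (8,6) → (8,7) → (7,7) → (7,8) → (8,8) → (8,9) → (8,10)
Number of steps: 40

Solution:

┌─────────┬───┬─────┬─┐
│A → → → ↓│   │  ↱ ↓│ │
│ ╷ ┌───╴ │ ╷ ╵ ╷ ╷ │ │
│ │ │  ↓ ↲│ │   │↑│↓│ │
│ │ └─┐ ╶─┴─┤ ┌─┤ │ │ │
│ │   │↳ → ↓│ │ │↑│↓│ │
│ └─┐ └─┬─┐ │ ╵ │ │ │ │
│   │   │ │↓│   │↑│↓│ │
├─╴ └─┐ │ │ └───┘ │ ╵ │
│     │ │ │↳ → → ↑│↳ ↓│
│ ╶─┬─┘ │ └─────┬─┴─╴ │
│   │   │    ↓ ↰│↓ ← ↲│
├─┐ │ ┌─┴───┐ ╷ ╵ ┌───┤
│ │ │ │     │↓│↑ ↲│   │
│ ╵ │ ╵ ┌─┐ │ ├───┤ ╶─┤
│   │   │ │ │↓│↱ ↓│   │
│ ╶─┴───┘ │ │ ╵ ╷ └─╴ │
│         │ │↳ ↑│↳ → B│
└─────────┴─┴───┴─────┘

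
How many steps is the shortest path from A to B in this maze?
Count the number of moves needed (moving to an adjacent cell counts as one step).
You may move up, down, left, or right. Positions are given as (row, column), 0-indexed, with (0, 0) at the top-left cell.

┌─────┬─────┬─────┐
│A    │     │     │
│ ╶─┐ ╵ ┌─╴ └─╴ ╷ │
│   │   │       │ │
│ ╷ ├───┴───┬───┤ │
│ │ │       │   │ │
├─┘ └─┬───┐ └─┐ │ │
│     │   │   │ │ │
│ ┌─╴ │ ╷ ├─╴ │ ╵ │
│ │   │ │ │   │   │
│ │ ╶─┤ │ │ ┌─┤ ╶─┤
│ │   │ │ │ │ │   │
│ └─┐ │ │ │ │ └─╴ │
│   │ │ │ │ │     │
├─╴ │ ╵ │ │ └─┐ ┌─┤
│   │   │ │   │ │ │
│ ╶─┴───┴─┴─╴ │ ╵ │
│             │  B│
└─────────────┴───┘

Using BFS to find shortest path:
Start: (0, 0), End: (8, 8)
Path found:
(0,0) → (0,1) → (0,2) → (1,2) → (1,3) → (0,3) → (0,4) → (0,5) → (1,5) → (1,6) → (1,7) → (0,7) → (0,8) → (1,8) → (2,8) → (3,8) → (4,8) → (4,7) → (5,7) → (5,8) → (6,8) → (6,7) → (7,7) → (8,7) → (8,8)
Number of steps: 24

Solution:

┌─────┬─────┬─────┐
│A → ↓│↱ → ↓│  ↱ ↓│
│ ╶─┐ ╵ ┌─╴ └─╴ ╷ │
│   │↳ ↑│  ↳ → ↑│↓│
│ ╷ ├───┴───┬───┤ │
│ │ │       │   │↓│
├─┘ └─┬───┐ └─┐ │ │
│     │   │   │ │↓│
│ ┌─╴ │ ╷ ├─╴ │ ╵ │
│ │   │ │ │   │↓ ↲│
│ │ ╶─┤ │ │ ┌─┤ ╶─┤
│ │   │ │ │ │ │↳ ↓│
│ └─┐ │ │ │ │ └─╴ │
│   │ │ │ │ │  ↓ ↲│
├─╴ │ ╵ │ │ └─┐ ┌─┤
│   │   │ │   │↓│ │
│ ╶─┴───┴─┴─╴ │ ╵ │
│             │↳ B│
└─────────────┴───┘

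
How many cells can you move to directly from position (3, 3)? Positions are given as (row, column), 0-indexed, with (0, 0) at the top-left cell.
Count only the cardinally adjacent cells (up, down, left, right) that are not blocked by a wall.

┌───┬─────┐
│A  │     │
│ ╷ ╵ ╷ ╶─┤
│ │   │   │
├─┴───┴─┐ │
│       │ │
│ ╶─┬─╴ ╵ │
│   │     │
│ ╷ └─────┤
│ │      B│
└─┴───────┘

Checking passable neighbors of (3, 3):
Neighbors: (2, 3), (3, 2), (3, 4)
Count: 3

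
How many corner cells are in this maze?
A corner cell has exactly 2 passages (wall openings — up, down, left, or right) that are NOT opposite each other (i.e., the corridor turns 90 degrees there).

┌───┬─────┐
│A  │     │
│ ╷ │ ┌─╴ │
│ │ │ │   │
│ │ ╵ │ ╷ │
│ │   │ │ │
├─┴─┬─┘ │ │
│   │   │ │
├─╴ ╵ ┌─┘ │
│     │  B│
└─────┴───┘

Counting corner cells (2 non-opposite passages):
Total corners: 12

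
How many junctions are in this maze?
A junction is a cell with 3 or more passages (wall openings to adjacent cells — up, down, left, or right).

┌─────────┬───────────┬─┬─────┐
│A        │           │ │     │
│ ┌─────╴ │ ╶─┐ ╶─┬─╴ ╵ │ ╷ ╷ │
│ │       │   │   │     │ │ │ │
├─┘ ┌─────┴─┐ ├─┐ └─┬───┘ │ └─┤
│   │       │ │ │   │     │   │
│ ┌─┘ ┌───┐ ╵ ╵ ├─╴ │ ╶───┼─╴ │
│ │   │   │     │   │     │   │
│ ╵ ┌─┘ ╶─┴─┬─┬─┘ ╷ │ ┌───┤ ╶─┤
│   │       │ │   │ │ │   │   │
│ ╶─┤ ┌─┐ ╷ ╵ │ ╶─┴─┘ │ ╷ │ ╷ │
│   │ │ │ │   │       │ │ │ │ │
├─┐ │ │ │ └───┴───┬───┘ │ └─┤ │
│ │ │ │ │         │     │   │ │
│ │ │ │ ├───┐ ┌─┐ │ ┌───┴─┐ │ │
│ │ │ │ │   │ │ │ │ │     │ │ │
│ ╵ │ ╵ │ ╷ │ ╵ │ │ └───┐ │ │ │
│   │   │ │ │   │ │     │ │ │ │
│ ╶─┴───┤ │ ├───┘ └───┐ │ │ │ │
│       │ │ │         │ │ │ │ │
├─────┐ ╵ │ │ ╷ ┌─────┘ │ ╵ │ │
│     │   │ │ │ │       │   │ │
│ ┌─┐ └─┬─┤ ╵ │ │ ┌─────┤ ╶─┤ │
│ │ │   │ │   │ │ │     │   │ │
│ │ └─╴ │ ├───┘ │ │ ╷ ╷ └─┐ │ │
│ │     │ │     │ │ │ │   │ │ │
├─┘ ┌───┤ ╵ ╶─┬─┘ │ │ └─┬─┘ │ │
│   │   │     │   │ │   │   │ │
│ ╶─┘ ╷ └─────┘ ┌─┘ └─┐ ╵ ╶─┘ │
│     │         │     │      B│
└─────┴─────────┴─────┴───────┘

Checking each cell for number of passages:

Junctions found (3+ passages):
  (0, 7): 3 passages
  (0, 13): 3 passages
  (1, 10): 3 passages
  (3, 6): 3 passages
  (3, 9): 3 passages
  (3, 10): 3 passages
  (4, 0): 3 passages
  (4, 3): 3 passages
  (4, 4): 3 passages
  (4, 13): 3 passages
  (6, 6): 3 passages
  (8, 0): 3 passages
  (9, 7): 3 passages
  (9, 8): 3 passages
  (10, 12): 3 passages
  (11, 10): 3 passages
  (12, 1): 3 passages
  (13, 5): 3 passages
  (14, 9): 3 passages
  (14, 12): 3 passages
Total junctions: 20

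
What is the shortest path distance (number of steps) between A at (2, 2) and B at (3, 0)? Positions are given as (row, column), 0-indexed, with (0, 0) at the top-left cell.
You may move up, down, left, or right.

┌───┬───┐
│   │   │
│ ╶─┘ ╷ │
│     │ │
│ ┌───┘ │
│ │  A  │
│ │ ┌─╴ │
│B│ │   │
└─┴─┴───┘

Finding path from (2, 2) to (3, 0):
Path: (2,2) → (2,3) → (1,3) → (0,3) → (0,2) → (1,2) → (1,1) → (1,0) → (2,0) → (3,0)
Distance: 9 steps

Solution:

┌───┬───┐
│   │↓ ↰│
│ ╶─┘ ╷ │
│↓ ← ↲│↑│
│ ┌───┘ │
│↓│  A ↑│
│ │ ┌─╴ │
│B│ │   │
└─┴─┴───┘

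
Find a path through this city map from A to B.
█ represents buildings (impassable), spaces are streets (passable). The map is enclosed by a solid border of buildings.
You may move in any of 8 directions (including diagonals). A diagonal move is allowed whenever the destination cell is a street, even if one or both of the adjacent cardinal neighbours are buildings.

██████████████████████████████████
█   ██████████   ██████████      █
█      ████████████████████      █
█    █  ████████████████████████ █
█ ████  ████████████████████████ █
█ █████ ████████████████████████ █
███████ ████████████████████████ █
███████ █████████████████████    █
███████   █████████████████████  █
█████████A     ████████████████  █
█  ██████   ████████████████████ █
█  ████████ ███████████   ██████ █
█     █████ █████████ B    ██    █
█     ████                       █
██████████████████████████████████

Finding the shortest path from A to B:
Movement: 8-directional
Path length: 14 steps
Directions: down-right → down-right → down → down-right → right → right → right → right → right → right → right → right → right → up-right

Solution:

██████████████████████████████████
█   ██████████   ██████████      █
█      ████████████████████      █
█    █  ████████████████████████ █
█ ████  ████████████████████████ █
█ █████ ████████████████████████ █
███████ ████████████████████████ █
███████ █████████████████████    █
███████   █████████████████████  █
█████████A     ████████████████  █
█  ██████ ↘ ████████████████████ █
█  ████████↓███████████   ██████ █
█     █████↘█████████ B    ██    █
█     ████  →→→→→→→→→↗           █
██████████████████████████████████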